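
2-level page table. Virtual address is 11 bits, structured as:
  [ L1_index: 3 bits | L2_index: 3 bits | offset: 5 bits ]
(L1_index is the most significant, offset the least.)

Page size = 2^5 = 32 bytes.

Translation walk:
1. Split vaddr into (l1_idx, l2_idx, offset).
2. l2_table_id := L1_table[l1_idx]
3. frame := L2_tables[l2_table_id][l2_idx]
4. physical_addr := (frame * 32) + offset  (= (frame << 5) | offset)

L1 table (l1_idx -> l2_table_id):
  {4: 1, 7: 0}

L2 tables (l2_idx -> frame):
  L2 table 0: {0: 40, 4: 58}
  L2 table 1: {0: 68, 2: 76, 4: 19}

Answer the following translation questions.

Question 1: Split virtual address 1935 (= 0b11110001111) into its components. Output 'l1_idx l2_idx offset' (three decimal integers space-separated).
vaddr = 1935 = 0b11110001111
  top 3 bits -> l1_idx = 7
  next 3 bits -> l2_idx = 4
  bottom 5 bits -> offset = 15

Answer: 7 4 15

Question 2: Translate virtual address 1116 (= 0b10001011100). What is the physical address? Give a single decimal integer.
vaddr = 1116 = 0b10001011100
Split: l1_idx=4, l2_idx=2, offset=28
L1[4] = 1
L2[1][2] = 76
paddr = 76 * 32 + 28 = 2460

Answer: 2460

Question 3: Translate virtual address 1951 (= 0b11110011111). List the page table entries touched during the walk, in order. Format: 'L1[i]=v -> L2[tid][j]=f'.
Answer: L1[7]=0 -> L2[0][4]=58

Derivation:
vaddr = 1951 = 0b11110011111
Split: l1_idx=7, l2_idx=4, offset=31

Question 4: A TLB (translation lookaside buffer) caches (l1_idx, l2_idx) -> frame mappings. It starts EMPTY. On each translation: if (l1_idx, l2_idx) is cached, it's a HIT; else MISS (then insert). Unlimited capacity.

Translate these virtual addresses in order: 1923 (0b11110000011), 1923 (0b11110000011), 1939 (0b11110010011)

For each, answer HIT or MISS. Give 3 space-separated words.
Answer: MISS HIT HIT

Derivation:
vaddr=1923: (7,4) not in TLB -> MISS, insert
vaddr=1923: (7,4) in TLB -> HIT
vaddr=1939: (7,4) in TLB -> HIT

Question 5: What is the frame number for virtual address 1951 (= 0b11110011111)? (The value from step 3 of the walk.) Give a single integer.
Answer: 58

Derivation:
vaddr = 1951: l1_idx=7, l2_idx=4
L1[7] = 0; L2[0][4] = 58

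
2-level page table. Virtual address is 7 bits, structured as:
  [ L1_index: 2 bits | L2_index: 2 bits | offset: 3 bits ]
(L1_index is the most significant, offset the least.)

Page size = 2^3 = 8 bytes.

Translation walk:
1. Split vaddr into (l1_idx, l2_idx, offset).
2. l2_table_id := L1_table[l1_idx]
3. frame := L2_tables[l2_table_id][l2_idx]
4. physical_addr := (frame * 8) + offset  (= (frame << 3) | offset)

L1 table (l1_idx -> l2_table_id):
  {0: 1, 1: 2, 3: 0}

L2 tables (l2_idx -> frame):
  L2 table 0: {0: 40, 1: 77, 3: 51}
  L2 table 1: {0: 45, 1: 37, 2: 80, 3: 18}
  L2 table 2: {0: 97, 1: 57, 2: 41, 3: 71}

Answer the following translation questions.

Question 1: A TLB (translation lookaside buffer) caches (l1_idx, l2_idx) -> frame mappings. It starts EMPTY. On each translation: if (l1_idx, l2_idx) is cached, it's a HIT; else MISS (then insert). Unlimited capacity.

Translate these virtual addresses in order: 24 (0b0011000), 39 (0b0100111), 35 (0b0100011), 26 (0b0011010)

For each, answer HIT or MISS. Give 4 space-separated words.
vaddr=24: (0,3) not in TLB -> MISS, insert
vaddr=39: (1,0) not in TLB -> MISS, insert
vaddr=35: (1,0) in TLB -> HIT
vaddr=26: (0,3) in TLB -> HIT

Answer: MISS MISS HIT HIT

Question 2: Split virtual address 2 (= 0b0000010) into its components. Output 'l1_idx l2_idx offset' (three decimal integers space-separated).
vaddr = 2 = 0b0000010
  top 2 bits -> l1_idx = 0
  next 2 bits -> l2_idx = 0
  bottom 3 bits -> offset = 2

Answer: 0 0 2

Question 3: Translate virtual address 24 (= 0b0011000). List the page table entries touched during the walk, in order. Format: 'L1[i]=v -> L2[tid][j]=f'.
vaddr = 24 = 0b0011000
Split: l1_idx=0, l2_idx=3, offset=0

Answer: L1[0]=1 -> L2[1][3]=18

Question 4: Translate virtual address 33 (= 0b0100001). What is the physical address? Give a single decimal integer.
vaddr = 33 = 0b0100001
Split: l1_idx=1, l2_idx=0, offset=1
L1[1] = 2
L2[2][0] = 97
paddr = 97 * 8 + 1 = 777

Answer: 777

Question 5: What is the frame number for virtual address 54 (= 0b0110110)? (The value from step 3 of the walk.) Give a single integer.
Answer: 41

Derivation:
vaddr = 54: l1_idx=1, l2_idx=2
L1[1] = 2; L2[2][2] = 41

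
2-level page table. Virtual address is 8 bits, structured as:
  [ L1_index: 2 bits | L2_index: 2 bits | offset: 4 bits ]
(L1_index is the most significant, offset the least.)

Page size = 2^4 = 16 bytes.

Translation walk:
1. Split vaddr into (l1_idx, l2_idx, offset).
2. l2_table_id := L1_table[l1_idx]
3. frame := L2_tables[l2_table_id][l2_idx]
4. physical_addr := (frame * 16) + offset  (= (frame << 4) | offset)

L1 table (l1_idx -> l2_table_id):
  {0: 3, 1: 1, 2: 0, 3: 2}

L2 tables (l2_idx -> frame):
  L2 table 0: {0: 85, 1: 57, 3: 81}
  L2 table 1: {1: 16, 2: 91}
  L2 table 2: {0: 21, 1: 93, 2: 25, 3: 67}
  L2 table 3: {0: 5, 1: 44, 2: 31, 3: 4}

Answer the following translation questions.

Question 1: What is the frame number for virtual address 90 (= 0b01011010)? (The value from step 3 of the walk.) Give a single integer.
vaddr = 90: l1_idx=1, l2_idx=1
L1[1] = 1; L2[1][1] = 16

Answer: 16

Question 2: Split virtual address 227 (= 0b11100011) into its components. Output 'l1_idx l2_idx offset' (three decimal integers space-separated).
vaddr = 227 = 0b11100011
  top 2 bits -> l1_idx = 3
  next 2 bits -> l2_idx = 2
  bottom 4 bits -> offset = 3

Answer: 3 2 3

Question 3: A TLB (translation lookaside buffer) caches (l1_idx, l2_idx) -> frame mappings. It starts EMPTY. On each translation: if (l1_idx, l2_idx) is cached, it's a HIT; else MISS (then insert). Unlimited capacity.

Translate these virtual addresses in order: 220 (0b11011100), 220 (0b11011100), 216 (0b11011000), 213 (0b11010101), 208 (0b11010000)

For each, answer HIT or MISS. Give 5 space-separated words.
vaddr=220: (3,1) not in TLB -> MISS, insert
vaddr=220: (3,1) in TLB -> HIT
vaddr=216: (3,1) in TLB -> HIT
vaddr=213: (3,1) in TLB -> HIT
vaddr=208: (3,1) in TLB -> HIT

Answer: MISS HIT HIT HIT HIT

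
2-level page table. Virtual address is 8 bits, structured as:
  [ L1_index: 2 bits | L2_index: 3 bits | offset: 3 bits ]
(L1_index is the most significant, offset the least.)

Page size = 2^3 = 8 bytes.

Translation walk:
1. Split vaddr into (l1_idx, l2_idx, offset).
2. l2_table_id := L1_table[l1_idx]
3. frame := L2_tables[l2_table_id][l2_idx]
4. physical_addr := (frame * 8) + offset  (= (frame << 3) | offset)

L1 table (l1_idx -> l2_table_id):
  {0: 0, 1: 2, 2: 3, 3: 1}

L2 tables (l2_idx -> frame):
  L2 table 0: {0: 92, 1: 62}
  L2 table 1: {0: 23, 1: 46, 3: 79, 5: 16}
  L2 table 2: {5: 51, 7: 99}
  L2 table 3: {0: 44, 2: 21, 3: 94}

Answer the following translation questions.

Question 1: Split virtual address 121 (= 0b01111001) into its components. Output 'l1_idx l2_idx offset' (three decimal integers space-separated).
vaddr = 121 = 0b01111001
  top 2 bits -> l1_idx = 1
  next 3 bits -> l2_idx = 7
  bottom 3 bits -> offset = 1

Answer: 1 7 1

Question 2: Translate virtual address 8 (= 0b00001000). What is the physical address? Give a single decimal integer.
vaddr = 8 = 0b00001000
Split: l1_idx=0, l2_idx=1, offset=0
L1[0] = 0
L2[0][1] = 62
paddr = 62 * 8 + 0 = 496

Answer: 496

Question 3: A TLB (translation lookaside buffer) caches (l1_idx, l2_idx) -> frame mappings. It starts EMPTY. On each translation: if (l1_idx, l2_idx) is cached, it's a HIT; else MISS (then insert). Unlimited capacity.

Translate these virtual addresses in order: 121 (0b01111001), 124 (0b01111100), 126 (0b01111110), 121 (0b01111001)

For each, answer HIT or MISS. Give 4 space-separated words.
vaddr=121: (1,7) not in TLB -> MISS, insert
vaddr=124: (1,7) in TLB -> HIT
vaddr=126: (1,7) in TLB -> HIT
vaddr=121: (1,7) in TLB -> HIT

Answer: MISS HIT HIT HIT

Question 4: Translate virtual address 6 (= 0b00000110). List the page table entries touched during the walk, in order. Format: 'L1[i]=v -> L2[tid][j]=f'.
vaddr = 6 = 0b00000110
Split: l1_idx=0, l2_idx=0, offset=6

Answer: L1[0]=0 -> L2[0][0]=92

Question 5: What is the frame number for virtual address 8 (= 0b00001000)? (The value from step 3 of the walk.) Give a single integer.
Answer: 62

Derivation:
vaddr = 8: l1_idx=0, l2_idx=1
L1[0] = 0; L2[0][1] = 62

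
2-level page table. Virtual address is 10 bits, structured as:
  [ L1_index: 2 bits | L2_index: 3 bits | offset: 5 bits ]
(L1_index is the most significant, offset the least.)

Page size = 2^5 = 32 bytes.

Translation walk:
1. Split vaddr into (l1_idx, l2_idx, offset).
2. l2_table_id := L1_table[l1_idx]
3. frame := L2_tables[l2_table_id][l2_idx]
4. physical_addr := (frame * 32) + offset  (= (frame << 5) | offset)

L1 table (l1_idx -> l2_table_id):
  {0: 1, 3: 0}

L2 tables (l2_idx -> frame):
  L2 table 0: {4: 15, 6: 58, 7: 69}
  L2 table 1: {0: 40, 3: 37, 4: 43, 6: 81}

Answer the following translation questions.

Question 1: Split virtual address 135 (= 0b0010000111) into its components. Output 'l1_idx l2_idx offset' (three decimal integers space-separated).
vaddr = 135 = 0b0010000111
  top 2 bits -> l1_idx = 0
  next 3 bits -> l2_idx = 4
  bottom 5 bits -> offset = 7

Answer: 0 4 7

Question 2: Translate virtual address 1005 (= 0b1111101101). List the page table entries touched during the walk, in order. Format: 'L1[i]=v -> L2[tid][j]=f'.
vaddr = 1005 = 0b1111101101
Split: l1_idx=3, l2_idx=7, offset=13

Answer: L1[3]=0 -> L2[0][7]=69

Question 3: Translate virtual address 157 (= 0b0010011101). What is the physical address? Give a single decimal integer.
vaddr = 157 = 0b0010011101
Split: l1_idx=0, l2_idx=4, offset=29
L1[0] = 1
L2[1][4] = 43
paddr = 43 * 32 + 29 = 1405

Answer: 1405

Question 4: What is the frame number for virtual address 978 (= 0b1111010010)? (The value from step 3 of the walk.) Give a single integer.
vaddr = 978: l1_idx=3, l2_idx=6
L1[3] = 0; L2[0][6] = 58

Answer: 58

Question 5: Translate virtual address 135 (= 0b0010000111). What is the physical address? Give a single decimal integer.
Answer: 1383

Derivation:
vaddr = 135 = 0b0010000111
Split: l1_idx=0, l2_idx=4, offset=7
L1[0] = 1
L2[1][4] = 43
paddr = 43 * 32 + 7 = 1383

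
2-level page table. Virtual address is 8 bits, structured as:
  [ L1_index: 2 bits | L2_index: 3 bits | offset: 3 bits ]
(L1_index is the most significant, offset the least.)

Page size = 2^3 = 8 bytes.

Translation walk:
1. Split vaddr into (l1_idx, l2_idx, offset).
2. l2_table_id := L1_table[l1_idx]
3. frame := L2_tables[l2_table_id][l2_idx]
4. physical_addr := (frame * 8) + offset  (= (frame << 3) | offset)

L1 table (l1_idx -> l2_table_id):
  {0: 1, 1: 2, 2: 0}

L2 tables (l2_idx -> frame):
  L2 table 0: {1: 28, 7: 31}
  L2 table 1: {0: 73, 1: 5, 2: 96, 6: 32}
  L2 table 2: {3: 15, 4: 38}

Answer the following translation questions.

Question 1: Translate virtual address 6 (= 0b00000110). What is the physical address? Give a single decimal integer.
Answer: 590

Derivation:
vaddr = 6 = 0b00000110
Split: l1_idx=0, l2_idx=0, offset=6
L1[0] = 1
L2[1][0] = 73
paddr = 73 * 8 + 6 = 590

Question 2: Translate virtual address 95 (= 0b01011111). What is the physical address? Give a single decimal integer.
Answer: 127

Derivation:
vaddr = 95 = 0b01011111
Split: l1_idx=1, l2_idx=3, offset=7
L1[1] = 2
L2[2][3] = 15
paddr = 15 * 8 + 7 = 127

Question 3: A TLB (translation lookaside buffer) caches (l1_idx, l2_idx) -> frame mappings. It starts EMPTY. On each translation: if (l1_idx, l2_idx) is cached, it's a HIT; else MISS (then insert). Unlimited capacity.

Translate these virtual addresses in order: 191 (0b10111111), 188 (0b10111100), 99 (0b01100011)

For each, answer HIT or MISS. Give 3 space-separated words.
vaddr=191: (2,7) not in TLB -> MISS, insert
vaddr=188: (2,7) in TLB -> HIT
vaddr=99: (1,4) not in TLB -> MISS, insert

Answer: MISS HIT MISS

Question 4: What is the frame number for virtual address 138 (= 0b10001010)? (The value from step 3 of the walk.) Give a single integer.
vaddr = 138: l1_idx=2, l2_idx=1
L1[2] = 0; L2[0][1] = 28

Answer: 28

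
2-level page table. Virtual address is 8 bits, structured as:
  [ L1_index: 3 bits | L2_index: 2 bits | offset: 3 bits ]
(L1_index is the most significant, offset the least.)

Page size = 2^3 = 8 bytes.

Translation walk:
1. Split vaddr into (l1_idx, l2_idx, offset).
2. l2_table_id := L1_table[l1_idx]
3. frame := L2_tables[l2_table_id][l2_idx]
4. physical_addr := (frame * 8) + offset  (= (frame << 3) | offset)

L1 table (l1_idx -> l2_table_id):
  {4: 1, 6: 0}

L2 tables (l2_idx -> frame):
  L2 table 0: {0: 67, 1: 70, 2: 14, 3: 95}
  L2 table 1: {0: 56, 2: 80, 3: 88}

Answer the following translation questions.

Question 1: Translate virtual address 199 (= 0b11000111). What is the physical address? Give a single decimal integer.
vaddr = 199 = 0b11000111
Split: l1_idx=6, l2_idx=0, offset=7
L1[6] = 0
L2[0][0] = 67
paddr = 67 * 8 + 7 = 543

Answer: 543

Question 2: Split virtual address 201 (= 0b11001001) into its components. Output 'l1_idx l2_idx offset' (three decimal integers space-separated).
Answer: 6 1 1

Derivation:
vaddr = 201 = 0b11001001
  top 3 bits -> l1_idx = 6
  next 2 bits -> l2_idx = 1
  bottom 3 bits -> offset = 1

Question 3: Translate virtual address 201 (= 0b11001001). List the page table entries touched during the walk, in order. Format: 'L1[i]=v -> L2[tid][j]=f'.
Answer: L1[6]=0 -> L2[0][1]=70

Derivation:
vaddr = 201 = 0b11001001
Split: l1_idx=6, l2_idx=1, offset=1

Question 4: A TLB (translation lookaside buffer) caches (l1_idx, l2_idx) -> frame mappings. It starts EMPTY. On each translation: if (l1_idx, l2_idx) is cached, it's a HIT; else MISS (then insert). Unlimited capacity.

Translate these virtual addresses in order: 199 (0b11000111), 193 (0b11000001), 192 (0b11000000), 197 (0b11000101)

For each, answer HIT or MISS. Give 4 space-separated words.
Answer: MISS HIT HIT HIT

Derivation:
vaddr=199: (6,0) not in TLB -> MISS, insert
vaddr=193: (6,0) in TLB -> HIT
vaddr=192: (6,0) in TLB -> HIT
vaddr=197: (6,0) in TLB -> HIT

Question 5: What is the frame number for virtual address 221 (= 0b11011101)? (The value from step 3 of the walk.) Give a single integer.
vaddr = 221: l1_idx=6, l2_idx=3
L1[6] = 0; L2[0][3] = 95

Answer: 95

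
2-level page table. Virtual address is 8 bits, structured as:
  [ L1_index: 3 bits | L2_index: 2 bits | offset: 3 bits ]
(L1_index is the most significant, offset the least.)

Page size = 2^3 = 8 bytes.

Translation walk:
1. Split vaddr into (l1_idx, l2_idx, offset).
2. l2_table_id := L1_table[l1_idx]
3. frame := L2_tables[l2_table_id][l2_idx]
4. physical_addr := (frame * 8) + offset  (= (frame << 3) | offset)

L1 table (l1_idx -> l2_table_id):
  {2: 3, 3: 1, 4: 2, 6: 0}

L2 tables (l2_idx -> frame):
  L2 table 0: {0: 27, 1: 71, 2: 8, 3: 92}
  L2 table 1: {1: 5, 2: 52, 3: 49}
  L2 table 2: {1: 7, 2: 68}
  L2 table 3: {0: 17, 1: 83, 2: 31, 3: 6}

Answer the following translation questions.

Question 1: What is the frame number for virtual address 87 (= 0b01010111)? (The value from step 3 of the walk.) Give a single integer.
Answer: 31

Derivation:
vaddr = 87: l1_idx=2, l2_idx=2
L1[2] = 3; L2[3][2] = 31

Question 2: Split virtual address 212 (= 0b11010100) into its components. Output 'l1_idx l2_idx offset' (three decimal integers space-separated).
vaddr = 212 = 0b11010100
  top 3 bits -> l1_idx = 6
  next 2 bits -> l2_idx = 2
  bottom 3 bits -> offset = 4

Answer: 6 2 4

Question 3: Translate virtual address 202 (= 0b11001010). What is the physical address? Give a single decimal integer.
Answer: 570

Derivation:
vaddr = 202 = 0b11001010
Split: l1_idx=6, l2_idx=1, offset=2
L1[6] = 0
L2[0][1] = 71
paddr = 71 * 8 + 2 = 570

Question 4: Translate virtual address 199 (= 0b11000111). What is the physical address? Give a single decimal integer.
vaddr = 199 = 0b11000111
Split: l1_idx=6, l2_idx=0, offset=7
L1[6] = 0
L2[0][0] = 27
paddr = 27 * 8 + 7 = 223

Answer: 223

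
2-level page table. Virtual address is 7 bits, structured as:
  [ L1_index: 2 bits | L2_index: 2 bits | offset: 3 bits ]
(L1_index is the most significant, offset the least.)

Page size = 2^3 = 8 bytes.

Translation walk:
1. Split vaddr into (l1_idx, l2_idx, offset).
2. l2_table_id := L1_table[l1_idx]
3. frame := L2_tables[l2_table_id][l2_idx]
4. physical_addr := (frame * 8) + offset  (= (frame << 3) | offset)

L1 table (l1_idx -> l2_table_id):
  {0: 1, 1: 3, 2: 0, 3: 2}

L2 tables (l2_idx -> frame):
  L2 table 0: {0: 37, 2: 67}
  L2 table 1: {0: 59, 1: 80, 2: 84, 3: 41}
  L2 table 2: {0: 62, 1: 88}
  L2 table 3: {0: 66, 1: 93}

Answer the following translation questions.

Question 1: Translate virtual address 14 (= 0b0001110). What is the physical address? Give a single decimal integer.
vaddr = 14 = 0b0001110
Split: l1_idx=0, l2_idx=1, offset=6
L1[0] = 1
L2[1][1] = 80
paddr = 80 * 8 + 6 = 646

Answer: 646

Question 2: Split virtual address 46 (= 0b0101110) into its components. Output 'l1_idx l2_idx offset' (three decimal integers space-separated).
Answer: 1 1 6

Derivation:
vaddr = 46 = 0b0101110
  top 2 bits -> l1_idx = 1
  next 2 bits -> l2_idx = 1
  bottom 3 bits -> offset = 6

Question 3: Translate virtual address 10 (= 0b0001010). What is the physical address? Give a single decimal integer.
Answer: 642

Derivation:
vaddr = 10 = 0b0001010
Split: l1_idx=0, l2_idx=1, offset=2
L1[0] = 1
L2[1][1] = 80
paddr = 80 * 8 + 2 = 642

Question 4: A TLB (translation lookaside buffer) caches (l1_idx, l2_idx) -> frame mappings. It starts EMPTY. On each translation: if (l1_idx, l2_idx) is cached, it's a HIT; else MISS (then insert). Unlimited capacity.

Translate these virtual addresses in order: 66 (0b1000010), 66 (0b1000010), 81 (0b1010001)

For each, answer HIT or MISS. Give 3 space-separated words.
Answer: MISS HIT MISS

Derivation:
vaddr=66: (2,0) not in TLB -> MISS, insert
vaddr=66: (2,0) in TLB -> HIT
vaddr=81: (2,2) not in TLB -> MISS, insert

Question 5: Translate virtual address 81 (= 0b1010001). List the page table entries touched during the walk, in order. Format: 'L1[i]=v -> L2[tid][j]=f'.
vaddr = 81 = 0b1010001
Split: l1_idx=2, l2_idx=2, offset=1

Answer: L1[2]=0 -> L2[0][2]=67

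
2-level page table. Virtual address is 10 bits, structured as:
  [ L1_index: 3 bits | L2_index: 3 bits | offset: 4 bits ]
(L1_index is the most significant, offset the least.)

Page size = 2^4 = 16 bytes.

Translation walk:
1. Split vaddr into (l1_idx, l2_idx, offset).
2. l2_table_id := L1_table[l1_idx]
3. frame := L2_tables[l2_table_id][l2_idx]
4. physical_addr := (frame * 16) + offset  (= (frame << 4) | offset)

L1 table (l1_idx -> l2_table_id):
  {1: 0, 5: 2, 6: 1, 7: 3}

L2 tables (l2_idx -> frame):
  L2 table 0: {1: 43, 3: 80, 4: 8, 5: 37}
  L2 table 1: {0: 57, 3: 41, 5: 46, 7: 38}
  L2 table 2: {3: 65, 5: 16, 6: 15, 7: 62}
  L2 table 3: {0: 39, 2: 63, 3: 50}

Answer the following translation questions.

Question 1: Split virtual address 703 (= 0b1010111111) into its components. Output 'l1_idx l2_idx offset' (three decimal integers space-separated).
vaddr = 703 = 0b1010111111
  top 3 bits -> l1_idx = 5
  next 3 bits -> l2_idx = 3
  bottom 4 bits -> offset = 15

Answer: 5 3 15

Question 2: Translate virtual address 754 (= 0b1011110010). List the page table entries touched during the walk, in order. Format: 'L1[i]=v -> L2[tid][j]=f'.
vaddr = 754 = 0b1011110010
Split: l1_idx=5, l2_idx=7, offset=2

Answer: L1[5]=2 -> L2[2][7]=62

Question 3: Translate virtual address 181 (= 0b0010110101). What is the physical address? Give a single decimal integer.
vaddr = 181 = 0b0010110101
Split: l1_idx=1, l2_idx=3, offset=5
L1[1] = 0
L2[0][3] = 80
paddr = 80 * 16 + 5 = 1285

Answer: 1285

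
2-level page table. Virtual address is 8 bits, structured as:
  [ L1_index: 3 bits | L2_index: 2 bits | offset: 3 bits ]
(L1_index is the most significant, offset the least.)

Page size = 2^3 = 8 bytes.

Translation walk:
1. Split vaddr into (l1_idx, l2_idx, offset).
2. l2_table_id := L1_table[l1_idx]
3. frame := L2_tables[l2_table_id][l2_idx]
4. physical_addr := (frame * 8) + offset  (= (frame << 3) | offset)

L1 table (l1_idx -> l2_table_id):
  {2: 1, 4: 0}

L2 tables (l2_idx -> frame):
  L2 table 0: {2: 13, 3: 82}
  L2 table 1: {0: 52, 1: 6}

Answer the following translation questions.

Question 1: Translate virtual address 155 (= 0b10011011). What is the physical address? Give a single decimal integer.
Answer: 659

Derivation:
vaddr = 155 = 0b10011011
Split: l1_idx=4, l2_idx=3, offset=3
L1[4] = 0
L2[0][3] = 82
paddr = 82 * 8 + 3 = 659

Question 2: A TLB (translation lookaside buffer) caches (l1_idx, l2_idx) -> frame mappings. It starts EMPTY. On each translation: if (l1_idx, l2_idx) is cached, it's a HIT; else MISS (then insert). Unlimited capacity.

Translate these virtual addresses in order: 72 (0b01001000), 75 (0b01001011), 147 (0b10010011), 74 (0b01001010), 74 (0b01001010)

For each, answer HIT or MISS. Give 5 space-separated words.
vaddr=72: (2,1) not in TLB -> MISS, insert
vaddr=75: (2,1) in TLB -> HIT
vaddr=147: (4,2) not in TLB -> MISS, insert
vaddr=74: (2,1) in TLB -> HIT
vaddr=74: (2,1) in TLB -> HIT

Answer: MISS HIT MISS HIT HIT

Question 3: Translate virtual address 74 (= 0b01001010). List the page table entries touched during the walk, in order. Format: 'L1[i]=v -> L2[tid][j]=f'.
vaddr = 74 = 0b01001010
Split: l1_idx=2, l2_idx=1, offset=2

Answer: L1[2]=1 -> L2[1][1]=6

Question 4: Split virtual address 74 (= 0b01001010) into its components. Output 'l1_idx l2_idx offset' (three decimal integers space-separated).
vaddr = 74 = 0b01001010
  top 3 bits -> l1_idx = 2
  next 2 bits -> l2_idx = 1
  bottom 3 bits -> offset = 2

Answer: 2 1 2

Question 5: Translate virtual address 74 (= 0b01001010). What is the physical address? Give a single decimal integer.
vaddr = 74 = 0b01001010
Split: l1_idx=2, l2_idx=1, offset=2
L1[2] = 1
L2[1][1] = 6
paddr = 6 * 8 + 2 = 50

Answer: 50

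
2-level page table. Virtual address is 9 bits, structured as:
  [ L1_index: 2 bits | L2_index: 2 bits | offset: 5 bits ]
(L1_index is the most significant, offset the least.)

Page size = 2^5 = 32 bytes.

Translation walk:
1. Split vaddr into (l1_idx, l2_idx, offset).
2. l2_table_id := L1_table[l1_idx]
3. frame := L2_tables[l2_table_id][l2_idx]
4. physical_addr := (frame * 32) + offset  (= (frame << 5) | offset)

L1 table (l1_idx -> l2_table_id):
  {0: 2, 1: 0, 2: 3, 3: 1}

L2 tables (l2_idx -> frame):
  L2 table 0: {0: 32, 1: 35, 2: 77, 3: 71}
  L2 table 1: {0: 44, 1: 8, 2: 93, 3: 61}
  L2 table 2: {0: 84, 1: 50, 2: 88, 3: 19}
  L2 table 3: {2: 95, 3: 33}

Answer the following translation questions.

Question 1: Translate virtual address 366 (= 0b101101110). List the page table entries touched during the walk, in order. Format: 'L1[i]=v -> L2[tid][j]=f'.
Answer: L1[2]=3 -> L2[3][3]=33

Derivation:
vaddr = 366 = 0b101101110
Split: l1_idx=2, l2_idx=3, offset=14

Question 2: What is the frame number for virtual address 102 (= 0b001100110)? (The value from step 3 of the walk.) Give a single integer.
Answer: 19

Derivation:
vaddr = 102: l1_idx=0, l2_idx=3
L1[0] = 2; L2[2][3] = 19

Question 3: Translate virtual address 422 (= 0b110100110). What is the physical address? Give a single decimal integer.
Answer: 262

Derivation:
vaddr = 422 = 0b110100110
Split: l1_idx=3, l2_idx=1, offset=6
L1[3] = 1
L2[1][1] = 8
paddr = 8 * 32 + 6 = 262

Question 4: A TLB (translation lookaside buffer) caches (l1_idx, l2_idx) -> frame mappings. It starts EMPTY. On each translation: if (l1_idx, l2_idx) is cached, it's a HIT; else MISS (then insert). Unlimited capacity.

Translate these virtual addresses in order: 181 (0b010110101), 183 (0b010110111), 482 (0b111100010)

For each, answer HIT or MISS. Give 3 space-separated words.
Answer: MISS HIT MISS

Derivation:
vaddr=181: (1,1) not in TLB -> MISS, insert
vaddr=183: (1,1) in TLB -> HIT
vaddr=482: (3,3) not in TLB -> MISS, insert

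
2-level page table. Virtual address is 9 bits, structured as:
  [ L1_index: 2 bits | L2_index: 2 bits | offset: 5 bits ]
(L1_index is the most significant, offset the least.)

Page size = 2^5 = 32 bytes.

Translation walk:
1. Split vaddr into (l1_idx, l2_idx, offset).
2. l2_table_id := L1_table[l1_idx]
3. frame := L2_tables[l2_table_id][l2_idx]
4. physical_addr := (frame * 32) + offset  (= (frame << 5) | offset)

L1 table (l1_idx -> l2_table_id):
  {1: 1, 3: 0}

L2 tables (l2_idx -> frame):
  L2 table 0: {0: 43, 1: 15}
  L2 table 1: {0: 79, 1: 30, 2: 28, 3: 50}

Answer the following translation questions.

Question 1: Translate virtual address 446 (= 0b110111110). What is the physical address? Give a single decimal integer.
Answer: 510

Derivation:
vaddr = 446 = 0b110111110
Split: l1_idx=3, l2_idx=1, offset=30
L1[3] = 0
L2[0][1] = 15
paddr = 15 * 32 + 30 = 510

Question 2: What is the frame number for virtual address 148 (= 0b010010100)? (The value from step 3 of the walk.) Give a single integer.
Answer: 79

Derivation:
vaddr = 148: l1_idx=1, l2_idx=0
L1[1] = 1; L2[1][0] = 79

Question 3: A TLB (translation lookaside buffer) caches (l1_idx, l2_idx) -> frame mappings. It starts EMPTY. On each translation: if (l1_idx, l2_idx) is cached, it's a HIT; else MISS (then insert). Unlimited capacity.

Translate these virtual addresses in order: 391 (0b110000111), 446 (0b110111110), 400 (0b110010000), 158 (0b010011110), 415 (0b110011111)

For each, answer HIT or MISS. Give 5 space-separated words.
vaddr=391: (3,0) not in TLB -> MISS, insert
vaddr=446: (3,1) not in TLB -> MISS, insert
vaddr=400: (3,0) in TLB -> HIT
vaddr=158: (1,0) not in TLB -> MISS, insert
vaddr=415: (3,0) in TLB -> HIT

Answer: MISS MISS HIT MISS HIT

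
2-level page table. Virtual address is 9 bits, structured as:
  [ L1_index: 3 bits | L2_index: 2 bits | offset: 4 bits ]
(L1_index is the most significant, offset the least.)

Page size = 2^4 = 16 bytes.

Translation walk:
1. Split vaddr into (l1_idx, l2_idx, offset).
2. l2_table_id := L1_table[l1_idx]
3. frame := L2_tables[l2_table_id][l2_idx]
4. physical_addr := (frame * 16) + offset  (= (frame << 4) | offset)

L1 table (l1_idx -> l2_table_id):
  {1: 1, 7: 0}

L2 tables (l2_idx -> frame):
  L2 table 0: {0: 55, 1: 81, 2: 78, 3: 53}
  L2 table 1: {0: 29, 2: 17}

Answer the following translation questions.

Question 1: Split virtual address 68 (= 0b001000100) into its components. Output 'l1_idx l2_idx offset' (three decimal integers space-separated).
Answer: 1 0 4

Derivation:
vaddr = 68 = 0b001000100
  top 3 bits -> l1_idx = 1
  next 2 bits -> l2_idx = 0
  bottom 4 bits -> offset = 4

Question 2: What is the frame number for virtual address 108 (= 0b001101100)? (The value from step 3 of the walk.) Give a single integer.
Answer: 17

Derivation:
vaddr = 108: l1_idx=1, l2_idx=2
L1[1] = 1; L2[1][2] = 17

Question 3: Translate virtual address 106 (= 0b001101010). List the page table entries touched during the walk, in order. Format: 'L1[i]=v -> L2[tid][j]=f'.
vaddr = 106 = 0b001101010
Split: l1_idx=1, l2_idx=2, offset=10

Answer: L1[1]=1 -> L2[1][2]=17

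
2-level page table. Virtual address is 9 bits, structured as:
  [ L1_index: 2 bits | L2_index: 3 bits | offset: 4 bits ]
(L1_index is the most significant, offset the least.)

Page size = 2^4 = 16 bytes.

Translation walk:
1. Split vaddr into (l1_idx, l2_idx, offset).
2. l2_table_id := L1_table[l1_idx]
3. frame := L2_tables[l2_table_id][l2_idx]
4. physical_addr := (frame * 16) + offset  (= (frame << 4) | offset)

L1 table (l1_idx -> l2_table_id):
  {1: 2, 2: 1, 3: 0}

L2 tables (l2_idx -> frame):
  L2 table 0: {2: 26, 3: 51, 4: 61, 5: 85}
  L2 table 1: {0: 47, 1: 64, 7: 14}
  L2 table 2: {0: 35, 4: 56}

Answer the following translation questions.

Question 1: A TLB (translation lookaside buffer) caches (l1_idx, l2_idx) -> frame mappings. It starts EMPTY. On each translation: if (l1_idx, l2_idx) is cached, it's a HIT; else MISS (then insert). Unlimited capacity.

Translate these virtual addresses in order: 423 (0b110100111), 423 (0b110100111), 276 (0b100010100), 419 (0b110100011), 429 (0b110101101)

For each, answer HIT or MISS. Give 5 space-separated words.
vaddr=423: (3,2) not in TLB -> MISS, insert
vaddr=423: (3,2) in TLB -> HIT
vaddr=276: (2,1) not in TLB -> MISS, insert
vaddr=419: (3,2) in TLB -> HIT
vaddr=429: (3,2) in TLB -> HIT

Answer: MISS HIT MISS HIT HIT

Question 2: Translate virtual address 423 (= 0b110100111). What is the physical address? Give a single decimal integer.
Answer: 423

Derivation:
vaddr = 423 = 0b110100111
Split: l1_idx=3, l2_idx=2, offset=7
L1[3] = 0
L2[0][2] = 26
paddr = 26 * 16 + 7 = 423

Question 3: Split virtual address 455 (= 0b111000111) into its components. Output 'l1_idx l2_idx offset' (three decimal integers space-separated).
vaddr = 455 = 0b111000111
  top 2 bits -> l1_idx = 3
  next 3 bits -> l2_idx = 4
  bottom 4 bits -> offset = 7

Answer: 3 4 7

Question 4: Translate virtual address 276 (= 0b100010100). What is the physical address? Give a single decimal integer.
Answer: 1028

Derivation:
vaddr = 276 = 0b100010100
Split: l1_idx=2, l2_idx=1, offset=4
L1[2] = 1
L2[1][1] = 64
paddr = 64 * 16 + 4 = 1028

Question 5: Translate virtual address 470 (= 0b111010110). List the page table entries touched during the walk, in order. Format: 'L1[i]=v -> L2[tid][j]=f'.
Answer: L1[3]=0 -> L2[0][5]=85

Derivation:
vaddr = 470 = 0b111010110
Split: l1_idx=3, l2_idx=5, offset=6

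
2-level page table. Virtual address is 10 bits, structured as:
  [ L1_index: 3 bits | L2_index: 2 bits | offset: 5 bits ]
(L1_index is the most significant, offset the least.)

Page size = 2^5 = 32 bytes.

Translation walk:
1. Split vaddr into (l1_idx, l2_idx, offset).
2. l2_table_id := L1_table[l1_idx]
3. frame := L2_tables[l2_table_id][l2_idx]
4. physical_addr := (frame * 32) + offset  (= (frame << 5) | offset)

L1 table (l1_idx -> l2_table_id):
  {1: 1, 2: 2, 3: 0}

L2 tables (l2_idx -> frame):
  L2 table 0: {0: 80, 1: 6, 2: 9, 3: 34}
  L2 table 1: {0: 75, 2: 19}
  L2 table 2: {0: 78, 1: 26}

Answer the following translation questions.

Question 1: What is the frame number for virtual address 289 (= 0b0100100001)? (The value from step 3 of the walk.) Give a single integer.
Answer: 26

Derivation:
vaddr = 289: l1_idx=2, l2_idx=1
L1[2] = 2; L2[2][1] = 26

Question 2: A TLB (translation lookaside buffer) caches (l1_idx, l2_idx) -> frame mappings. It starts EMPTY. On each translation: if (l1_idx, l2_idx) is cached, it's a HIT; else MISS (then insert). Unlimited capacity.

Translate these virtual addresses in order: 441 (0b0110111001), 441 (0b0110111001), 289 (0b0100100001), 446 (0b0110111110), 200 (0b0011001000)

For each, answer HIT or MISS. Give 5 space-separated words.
vaddr=441: (3,1) not in TLB -> MISS, insert
vaddr=441: (3,1) in TLB -> HIT
vaddr=289: (2,1) not in TLB -> MISS, insert
vaddr=446: (3,1) in TLB -> HIT
vaddr=200: (1,2) not in TLB -> MISS, insert

Answer: MISS HIT MISS HIT MISS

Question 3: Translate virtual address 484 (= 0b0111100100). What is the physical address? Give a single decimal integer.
vaddr = 484 = 0b0111100100
Split: l1_idx=3, l2_idx=3, offset=4
L1[3] = 0
L2[0][3] = 34
paddr = 34 * 32 + 4 = 1092

Answer: 1092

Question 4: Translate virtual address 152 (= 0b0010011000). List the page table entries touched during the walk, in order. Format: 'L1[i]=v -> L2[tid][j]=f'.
Answer: L1[1]=1 -> L2[1][0]=75

Derivation:
vaddr = 152 = 0b0010011000
Split: l1_idx=1, l2_idx=0, offset=24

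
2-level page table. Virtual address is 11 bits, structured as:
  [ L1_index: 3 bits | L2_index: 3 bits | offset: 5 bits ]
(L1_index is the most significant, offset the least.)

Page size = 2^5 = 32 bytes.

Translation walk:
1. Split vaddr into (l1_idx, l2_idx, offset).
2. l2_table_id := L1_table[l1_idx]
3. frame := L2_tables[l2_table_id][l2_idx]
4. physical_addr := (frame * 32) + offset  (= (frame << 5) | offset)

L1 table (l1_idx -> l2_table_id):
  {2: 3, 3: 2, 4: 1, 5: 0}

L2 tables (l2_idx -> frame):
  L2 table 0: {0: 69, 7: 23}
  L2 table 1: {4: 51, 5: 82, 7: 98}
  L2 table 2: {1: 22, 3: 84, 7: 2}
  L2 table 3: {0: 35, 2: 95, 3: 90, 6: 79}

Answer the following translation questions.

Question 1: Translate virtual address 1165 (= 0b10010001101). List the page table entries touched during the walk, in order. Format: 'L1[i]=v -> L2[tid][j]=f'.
vaddr = 1165 = 0b10010001101
Split: l1_idx=4, l2_idx=4, offset=13

Answer: L1[4]=1 -> L2[1][4]=51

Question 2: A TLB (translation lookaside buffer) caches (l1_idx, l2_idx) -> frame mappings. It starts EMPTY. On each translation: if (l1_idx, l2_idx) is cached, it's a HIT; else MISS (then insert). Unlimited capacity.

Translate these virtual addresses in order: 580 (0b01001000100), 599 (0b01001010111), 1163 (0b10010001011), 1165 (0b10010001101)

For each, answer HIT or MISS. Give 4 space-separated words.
vaddr=580: (2,2) not in TLB -> MISS, insert
vaddr=599: (2,2) in TLB -> HIT
vaddr=1163: (4,4) not in TLB -> MISS, insert
vaddr=1165: (4,4) in TLB -> HIT

Answer: MISS HIT MISS HIT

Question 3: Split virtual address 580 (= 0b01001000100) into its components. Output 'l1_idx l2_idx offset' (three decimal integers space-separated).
Answer: 2 2 4

Derivation:
vaddr = 580 = 0b01001000100
  top 3 bits -> l1_idx = 2
  next 3 bits -> l2_idx = 2
  bottom 5 bits -> offset = 4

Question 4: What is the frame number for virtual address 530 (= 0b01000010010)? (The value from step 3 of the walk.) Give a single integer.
vaddr = 530: l1_idx=2, l2_idx=0
L1[2] = 3; L2[3][0] = 35

Answer: 35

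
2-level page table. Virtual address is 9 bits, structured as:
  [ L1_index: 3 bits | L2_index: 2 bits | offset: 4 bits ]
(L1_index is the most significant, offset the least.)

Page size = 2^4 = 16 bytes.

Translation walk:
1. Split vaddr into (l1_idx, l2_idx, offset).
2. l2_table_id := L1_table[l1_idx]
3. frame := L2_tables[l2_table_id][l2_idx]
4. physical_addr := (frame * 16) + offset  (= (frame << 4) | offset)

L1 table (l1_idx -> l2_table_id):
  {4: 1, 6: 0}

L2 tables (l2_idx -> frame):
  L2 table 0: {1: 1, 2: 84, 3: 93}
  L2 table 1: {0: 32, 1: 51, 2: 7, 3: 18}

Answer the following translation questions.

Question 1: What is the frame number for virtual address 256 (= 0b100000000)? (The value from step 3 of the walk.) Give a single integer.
vaddr = 256: l1_idx=4, l2_idx=0
L1[4] = 1; L2[1][0] = 32

Answer: 32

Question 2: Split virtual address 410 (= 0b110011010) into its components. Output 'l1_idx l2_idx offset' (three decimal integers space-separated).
vaddr = 410 = 0b110011010
  top 3 bits -> l1_idx = 6
  next 2 bits -> l2_idx = 1
  bottom 4 bits -> offset = 10

Answer: 6 1 10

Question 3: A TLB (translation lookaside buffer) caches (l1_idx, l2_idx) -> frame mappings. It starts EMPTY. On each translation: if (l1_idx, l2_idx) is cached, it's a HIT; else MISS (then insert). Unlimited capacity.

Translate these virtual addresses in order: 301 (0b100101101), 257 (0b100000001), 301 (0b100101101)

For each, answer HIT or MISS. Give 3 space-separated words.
Answer: MISS MISS HIT

Derivation:
vaddr=301: (4,2) not in TLB -> MISS, insert
vaddr=257: (4,0) not in TLB -> MISS, insert
vaddr=301: (4,2) in TLB -> HIT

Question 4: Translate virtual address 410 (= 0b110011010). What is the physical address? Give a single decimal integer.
vaddr = 410 = 0b110011010
Split: l1_idx=6, l2_idx=1, offset=10
L1[6] = 0
L2[0][1] = 1
paddr = 1 * 16 + 10 = 26

Answer: 26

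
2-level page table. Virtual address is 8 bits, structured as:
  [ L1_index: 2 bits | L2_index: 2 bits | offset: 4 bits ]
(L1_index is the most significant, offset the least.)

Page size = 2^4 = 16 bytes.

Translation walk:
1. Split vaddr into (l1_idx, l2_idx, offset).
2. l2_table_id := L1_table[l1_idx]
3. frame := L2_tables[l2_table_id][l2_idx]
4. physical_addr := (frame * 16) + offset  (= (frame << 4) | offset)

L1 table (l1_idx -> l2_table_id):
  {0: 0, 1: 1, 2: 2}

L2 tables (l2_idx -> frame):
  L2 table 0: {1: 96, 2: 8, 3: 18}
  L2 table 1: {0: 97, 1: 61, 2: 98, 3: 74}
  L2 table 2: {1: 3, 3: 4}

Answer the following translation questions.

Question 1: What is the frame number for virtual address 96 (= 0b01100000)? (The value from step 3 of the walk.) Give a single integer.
Answer: 98

Derivation:
vaddr = 96: l1_idx=1, l2_idx=2
L1[1] = 1; L2[1][2] = 98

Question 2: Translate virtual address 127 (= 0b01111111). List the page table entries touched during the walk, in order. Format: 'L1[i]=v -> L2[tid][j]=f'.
vaddr = 127 = 0b01111111
Split: l1_idx=1, l2_idx=3, offset=15

Answer: L1[1]=1 -> L2[1][3]=74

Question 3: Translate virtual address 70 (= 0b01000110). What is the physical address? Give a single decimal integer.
Answer: 1558

Derivation:
vaddr = 70 = 0b01000110
Split: l1_idx=1, l2_idx=0, offset=6
L1[1] = 1
L2[1][0] = 97
paddr = 97 * 16 + 6 = 1558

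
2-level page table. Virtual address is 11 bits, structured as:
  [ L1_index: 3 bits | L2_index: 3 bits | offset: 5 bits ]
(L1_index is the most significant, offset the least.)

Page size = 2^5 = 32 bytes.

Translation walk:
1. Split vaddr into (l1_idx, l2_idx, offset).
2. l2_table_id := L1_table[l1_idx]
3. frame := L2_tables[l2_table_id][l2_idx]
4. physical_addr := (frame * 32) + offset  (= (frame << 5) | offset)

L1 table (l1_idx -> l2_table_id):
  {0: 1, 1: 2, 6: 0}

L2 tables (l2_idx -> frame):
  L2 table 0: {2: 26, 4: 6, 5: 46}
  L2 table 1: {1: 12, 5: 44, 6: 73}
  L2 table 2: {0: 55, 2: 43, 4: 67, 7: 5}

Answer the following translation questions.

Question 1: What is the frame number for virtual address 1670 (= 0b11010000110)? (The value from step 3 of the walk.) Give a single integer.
Answer: 6

Derivation:
vaddr = 1670: l1_idx=6, l2_idx=4
L1[6] = 0; L2[0][4] = 6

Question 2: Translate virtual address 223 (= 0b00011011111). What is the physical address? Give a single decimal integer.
Answer: 2367

Derivation:
vaddr = 223 = 0b00011011111
Split: l1_idx=0, l2_idx=6, offset=31
L1[0] = 1
L2[1][6] = 73
paddr = 73 * 32 + 31 = 2367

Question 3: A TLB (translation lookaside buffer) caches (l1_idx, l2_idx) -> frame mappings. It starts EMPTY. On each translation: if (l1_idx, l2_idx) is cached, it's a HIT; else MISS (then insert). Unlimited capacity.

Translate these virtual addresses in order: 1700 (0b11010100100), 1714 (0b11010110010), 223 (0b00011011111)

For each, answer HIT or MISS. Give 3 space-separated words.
Answer: MISS HIT MISS

Derivation:
vaddr=1700: (6,5) not in TLB -> MISS, insert
vaddr=1714: (6,5) in TLB -> HIT
vaddr=223: (0,6) not in TLB -> MISS, insert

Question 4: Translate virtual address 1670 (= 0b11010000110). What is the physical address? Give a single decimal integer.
vaddr = 1670 = 0b11010000110
Split: l1_idx=6, l2_idx=4, offset=6
L1[6] = 0
L2[0][4] = 6
paddr = 6 * 32 + 6 = 198

Answer: 198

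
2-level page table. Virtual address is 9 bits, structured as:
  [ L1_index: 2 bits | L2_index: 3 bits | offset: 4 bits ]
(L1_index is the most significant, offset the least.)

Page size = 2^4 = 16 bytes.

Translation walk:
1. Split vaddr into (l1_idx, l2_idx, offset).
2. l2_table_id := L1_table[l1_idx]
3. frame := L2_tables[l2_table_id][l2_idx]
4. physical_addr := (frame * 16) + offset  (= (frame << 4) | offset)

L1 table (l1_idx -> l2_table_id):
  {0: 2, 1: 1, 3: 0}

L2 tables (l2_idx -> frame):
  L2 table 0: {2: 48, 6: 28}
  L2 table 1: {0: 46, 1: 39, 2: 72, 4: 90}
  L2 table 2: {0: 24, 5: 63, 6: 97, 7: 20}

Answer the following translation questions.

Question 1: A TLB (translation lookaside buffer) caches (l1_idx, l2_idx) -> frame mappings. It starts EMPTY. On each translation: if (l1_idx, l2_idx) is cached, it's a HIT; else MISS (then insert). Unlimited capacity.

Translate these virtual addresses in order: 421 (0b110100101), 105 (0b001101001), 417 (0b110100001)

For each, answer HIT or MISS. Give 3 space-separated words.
vaddr=421: (3,2) not in TLB -> MISS, insert
vaddr=105: (0,6) not in TLB -> MISS, insert
vaddr=417: (3,2) in TLB -> HIT

Answer: MISS MISS HIT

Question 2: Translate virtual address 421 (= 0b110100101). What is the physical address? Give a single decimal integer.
vaddr = 421 = 0b110100101
Split: l1_idx=3, l2_idx=2, offset=5
L1[3] = 0
L2[0][2] = 48
paddr = 48 * 16 + 5 = 773

Answer: 773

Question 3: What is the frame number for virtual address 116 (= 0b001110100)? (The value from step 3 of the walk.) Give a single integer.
vaddr = 116: l1_idx=0, l2_idx=7
L1[0] = 2; L2[2][7] = 20

Answer: 20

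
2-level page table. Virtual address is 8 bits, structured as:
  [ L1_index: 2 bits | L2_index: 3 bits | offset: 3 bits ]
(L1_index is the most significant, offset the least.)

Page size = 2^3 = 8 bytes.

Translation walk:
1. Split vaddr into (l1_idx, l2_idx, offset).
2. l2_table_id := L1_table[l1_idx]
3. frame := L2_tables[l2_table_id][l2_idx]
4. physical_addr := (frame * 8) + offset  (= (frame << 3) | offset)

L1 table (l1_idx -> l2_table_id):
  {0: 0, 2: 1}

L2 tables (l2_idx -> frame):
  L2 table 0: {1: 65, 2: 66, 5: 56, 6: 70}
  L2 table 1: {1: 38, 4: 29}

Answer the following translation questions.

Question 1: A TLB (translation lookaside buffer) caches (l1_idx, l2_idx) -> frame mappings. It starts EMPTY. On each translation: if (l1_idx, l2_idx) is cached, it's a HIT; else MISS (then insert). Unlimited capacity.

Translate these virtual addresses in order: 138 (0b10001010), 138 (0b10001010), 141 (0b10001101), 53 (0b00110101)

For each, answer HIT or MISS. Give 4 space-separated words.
Answer: MISS HIT HIT MISS

Derivation:
vaddr=138: (2,1) not in TLB -> MISS, insert
vaddr=138: (2,1) in TLB -> HIT
vaddr=141: (2,1) in TLB -> HIT
vaddr=53: (0,6) not in TLB -> MISS, insert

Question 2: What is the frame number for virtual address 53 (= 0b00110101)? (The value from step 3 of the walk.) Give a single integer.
vaddr = 53: l1_idx=0, l2_idx=6
L1[0] = 0; L2[0][6] = 70

Answer: 70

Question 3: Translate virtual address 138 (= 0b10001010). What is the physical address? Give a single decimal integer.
vaddr = 138 = 0b10001010
Split: l1_idx=2, l2_idx=1, offset=2
L1[2] = 1
L2[1][1] = 38
paddr = 38 * 8 + 2 = 306

Answer: 306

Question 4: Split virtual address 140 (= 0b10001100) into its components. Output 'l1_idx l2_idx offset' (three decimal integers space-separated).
Answer: 2 1 4

Derivation:
vaddr = 140 = 0b10001100
  top 2 bits -> l1_idx = 2
  next 3 bits -> l2_idx = 1
  bottom 3 bits -> offset = 4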